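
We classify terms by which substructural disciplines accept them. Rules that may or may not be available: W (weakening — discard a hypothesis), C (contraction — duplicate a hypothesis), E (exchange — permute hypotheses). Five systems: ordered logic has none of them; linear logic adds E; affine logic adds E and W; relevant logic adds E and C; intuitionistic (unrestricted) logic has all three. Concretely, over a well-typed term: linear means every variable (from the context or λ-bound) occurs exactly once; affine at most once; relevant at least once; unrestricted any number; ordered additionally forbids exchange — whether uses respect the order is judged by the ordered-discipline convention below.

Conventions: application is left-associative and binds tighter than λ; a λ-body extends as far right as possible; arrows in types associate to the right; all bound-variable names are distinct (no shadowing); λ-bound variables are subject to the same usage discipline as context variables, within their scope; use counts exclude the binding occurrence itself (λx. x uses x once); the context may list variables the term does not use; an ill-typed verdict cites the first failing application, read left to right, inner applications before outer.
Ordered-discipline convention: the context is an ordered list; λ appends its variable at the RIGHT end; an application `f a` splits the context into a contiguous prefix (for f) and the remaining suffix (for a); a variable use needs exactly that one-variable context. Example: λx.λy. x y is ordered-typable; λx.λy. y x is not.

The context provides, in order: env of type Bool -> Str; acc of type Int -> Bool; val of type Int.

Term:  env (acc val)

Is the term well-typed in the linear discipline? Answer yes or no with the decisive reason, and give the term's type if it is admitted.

yes — each of env, acc, val used exactly once; term : Str
usage: env=1, acc=1, val=1
left-to-right use order: env, acc, val
typing: well-typed at Str
across the five disciplines: ordered ✓, linear ✓, affine ✓, relevant ✓, unrestricted ✓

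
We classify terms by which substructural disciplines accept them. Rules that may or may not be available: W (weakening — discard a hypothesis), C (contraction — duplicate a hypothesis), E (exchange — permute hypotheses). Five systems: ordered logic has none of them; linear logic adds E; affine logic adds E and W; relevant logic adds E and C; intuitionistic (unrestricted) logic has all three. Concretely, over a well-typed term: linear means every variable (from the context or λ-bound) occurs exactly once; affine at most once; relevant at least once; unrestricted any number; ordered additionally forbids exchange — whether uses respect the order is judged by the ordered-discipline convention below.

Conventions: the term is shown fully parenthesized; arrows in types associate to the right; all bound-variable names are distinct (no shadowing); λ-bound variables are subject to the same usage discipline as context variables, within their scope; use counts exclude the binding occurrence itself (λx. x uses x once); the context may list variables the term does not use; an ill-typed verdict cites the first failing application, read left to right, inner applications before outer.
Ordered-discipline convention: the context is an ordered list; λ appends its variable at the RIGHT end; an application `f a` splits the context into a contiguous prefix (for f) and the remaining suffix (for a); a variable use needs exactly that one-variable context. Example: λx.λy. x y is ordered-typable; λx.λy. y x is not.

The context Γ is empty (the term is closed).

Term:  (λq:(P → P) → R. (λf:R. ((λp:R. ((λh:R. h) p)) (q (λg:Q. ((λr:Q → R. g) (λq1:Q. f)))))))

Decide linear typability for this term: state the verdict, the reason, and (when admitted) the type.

no — the type mismatch rejects it
counts: q [bound]: 1, f [bound]: 1, p [bound]: 1, h [bound]: 1, g [bound]: 1, r [bound]: 0, q1 [bound]: 0
left-to-right use order: h, p, q, g, f
typing: ill-typed: a function awaiting P → P gets Q → Q
summary: ordered ✗ · linear ✗ · affine ✗ · relevant ✗ · unrestricted ✗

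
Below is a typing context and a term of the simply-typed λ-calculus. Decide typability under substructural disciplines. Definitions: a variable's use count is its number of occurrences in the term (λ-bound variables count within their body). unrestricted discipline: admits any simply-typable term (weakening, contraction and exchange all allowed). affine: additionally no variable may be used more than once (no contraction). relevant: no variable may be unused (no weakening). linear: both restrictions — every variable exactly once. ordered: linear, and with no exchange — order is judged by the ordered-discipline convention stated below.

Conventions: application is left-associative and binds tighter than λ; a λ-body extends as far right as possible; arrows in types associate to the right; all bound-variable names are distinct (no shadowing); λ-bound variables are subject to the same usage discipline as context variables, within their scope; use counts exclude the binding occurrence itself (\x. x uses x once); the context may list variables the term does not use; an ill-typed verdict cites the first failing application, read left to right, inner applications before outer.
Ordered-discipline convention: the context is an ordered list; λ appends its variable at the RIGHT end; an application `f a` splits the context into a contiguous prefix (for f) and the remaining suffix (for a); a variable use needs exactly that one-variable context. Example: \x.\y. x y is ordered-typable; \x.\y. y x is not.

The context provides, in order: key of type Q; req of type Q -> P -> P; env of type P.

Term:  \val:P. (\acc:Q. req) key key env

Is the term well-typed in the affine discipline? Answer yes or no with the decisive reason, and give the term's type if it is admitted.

no — key ×2 used more than once (contraction)
usage: key=2, req=1, env=1, val (bound)=0, acc (bound)=0
order of uses: req, key, key, env
typing: the term checks, with type P -> P
across the five disciplines: ordered ✗ · linear ✗ · affine ✗ · relevant ✗ · unrestricted ✓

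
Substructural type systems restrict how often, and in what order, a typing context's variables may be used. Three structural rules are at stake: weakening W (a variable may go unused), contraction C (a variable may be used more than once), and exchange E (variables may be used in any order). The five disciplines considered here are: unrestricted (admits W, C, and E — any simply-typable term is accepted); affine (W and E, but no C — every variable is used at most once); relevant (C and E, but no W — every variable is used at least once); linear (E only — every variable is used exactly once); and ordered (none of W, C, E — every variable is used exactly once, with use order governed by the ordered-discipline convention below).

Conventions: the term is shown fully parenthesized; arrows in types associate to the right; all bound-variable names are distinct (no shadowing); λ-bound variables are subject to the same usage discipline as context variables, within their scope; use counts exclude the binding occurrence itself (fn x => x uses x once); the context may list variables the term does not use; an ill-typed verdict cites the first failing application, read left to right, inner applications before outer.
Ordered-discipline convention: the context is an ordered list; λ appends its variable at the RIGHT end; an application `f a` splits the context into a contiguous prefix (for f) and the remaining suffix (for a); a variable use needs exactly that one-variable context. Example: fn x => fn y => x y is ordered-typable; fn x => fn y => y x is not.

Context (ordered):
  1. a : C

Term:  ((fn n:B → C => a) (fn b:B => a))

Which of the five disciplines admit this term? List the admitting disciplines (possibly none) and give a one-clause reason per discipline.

admitting disciplines: unrestricted
use counts: a ×2, n (λ-bound) ×0, b (λ-bound) ×0
uses in reading order: a, a
typing: the term checks, with type C
ordered: ✗, uses contraction: a ×2; n, b left unused
linear: ✗, uses contraction: a ×2; n, b left unused
affine: ✗, uses contraction: a ×2
relevant: ✗, n, b left unused
unrestricted: ✓, simply typable at C; W, C, E all held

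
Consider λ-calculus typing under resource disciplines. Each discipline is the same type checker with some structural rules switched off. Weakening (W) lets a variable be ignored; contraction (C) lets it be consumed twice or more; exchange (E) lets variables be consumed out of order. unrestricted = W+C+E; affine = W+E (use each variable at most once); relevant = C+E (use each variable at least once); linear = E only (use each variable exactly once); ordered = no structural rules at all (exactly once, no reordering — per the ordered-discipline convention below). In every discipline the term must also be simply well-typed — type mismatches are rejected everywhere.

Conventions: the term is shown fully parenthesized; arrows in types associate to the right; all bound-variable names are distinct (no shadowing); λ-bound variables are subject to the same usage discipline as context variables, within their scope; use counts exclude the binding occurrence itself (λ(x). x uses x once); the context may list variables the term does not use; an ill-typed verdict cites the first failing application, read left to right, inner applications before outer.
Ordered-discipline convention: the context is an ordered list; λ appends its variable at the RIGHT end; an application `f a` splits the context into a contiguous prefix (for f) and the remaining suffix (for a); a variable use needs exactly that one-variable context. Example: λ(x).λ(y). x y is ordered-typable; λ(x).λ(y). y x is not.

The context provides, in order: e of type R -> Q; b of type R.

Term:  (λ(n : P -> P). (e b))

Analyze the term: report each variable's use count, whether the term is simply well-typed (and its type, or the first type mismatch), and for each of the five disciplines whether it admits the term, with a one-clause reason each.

usage: e=1, b=1, n (bound)=0
uses in reading order: e, b
typing: the term checks, with type (P -> P) -> Q
ordered: ✗ — needs weakening: n unused
linear: ✗ — needs weakening: n unused
affine: ✓ — e, b, n: no repeats, contraction unneeded
relevant: ✗ — needs weakening: n unused
unrestricted: ✓ — simply typable at (P -> P) -> Q; W, C, E all held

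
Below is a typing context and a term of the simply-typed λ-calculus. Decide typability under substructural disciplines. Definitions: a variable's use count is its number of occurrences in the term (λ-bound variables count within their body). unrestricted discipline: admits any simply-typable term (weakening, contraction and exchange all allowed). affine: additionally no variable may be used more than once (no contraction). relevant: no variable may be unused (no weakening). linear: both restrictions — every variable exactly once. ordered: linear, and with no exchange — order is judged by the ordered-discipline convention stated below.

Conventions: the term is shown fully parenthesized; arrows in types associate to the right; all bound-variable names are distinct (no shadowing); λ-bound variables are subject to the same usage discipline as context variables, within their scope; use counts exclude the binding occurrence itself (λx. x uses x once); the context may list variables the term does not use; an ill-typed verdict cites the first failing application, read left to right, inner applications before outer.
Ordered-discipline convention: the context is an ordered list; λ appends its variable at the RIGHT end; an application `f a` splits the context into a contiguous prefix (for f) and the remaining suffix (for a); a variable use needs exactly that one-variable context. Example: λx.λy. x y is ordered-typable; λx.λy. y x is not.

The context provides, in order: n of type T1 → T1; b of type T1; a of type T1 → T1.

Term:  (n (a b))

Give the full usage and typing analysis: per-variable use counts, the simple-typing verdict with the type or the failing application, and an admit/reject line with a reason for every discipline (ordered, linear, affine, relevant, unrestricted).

variable uses: n: 1; b: 1; a: 1
order of uses: n, a, b
typing: well-typed — term : T1
ordered: ✗, no contiguous prefix/suffix split fits n, a, b
linear: ✓, single use per variable (n, b, a)
affine: ✓, no duplicate uses among n, b, a
relevant: ✓, n, b, a: all used, weakening unneeded
unrestricted: ✓, simply typable at T1; W, C, E all held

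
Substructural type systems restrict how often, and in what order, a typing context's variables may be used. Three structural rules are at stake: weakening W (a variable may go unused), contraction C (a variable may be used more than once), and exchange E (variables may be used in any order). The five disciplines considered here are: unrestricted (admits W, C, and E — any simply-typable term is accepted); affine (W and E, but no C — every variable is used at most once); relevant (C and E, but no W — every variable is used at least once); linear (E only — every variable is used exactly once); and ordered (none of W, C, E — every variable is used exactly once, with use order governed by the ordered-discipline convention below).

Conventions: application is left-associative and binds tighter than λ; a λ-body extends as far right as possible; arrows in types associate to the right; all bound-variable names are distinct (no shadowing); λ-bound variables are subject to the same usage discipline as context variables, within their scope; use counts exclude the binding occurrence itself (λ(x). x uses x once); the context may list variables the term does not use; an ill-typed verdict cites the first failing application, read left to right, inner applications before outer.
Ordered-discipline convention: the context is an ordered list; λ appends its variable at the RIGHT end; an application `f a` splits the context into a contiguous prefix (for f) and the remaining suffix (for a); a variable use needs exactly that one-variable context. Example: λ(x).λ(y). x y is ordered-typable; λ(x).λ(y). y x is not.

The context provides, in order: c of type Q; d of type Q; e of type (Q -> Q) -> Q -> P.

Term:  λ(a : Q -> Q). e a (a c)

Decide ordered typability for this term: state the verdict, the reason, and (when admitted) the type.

no — repeated use of a ×2; needs weakening: d unused
variable uses: c: 1×, d: 0×, e: 1×, a (λ-bound): 2×
left-to-right use order: e, a, a, c
typing: the term checks, with type (Q -> Q) -> P
all disciplines: ordered ✗ | linear ✗ | affine ✗ | relevant ✗ | unrestricted ✓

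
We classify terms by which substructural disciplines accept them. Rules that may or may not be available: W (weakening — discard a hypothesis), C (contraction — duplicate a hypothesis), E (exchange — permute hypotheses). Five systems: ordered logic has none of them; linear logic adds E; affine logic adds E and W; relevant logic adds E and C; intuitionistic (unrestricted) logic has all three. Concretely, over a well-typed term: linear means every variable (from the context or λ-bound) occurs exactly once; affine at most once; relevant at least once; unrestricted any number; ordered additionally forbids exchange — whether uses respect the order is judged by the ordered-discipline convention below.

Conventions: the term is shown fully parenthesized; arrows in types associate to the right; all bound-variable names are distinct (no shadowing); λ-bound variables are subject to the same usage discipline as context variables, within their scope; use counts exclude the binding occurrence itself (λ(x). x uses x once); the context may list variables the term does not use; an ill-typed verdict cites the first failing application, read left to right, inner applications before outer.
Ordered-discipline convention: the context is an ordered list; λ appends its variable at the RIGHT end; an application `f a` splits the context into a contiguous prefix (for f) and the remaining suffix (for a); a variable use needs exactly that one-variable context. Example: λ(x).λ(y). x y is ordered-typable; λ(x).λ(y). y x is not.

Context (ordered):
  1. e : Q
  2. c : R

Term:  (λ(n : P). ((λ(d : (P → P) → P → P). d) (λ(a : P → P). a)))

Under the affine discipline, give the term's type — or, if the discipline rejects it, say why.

term : P → (P → P) → P → P
variable uses: e=0, c=0, n [bound]=0, d [bound]=1, a [bound]=1
uses in reading order: d, a
typing: well-typed — term : P → (P → P) → P → P
summary: ordered ✗, linear ✗, affine ✓, relevant ✗, unrestricted ✓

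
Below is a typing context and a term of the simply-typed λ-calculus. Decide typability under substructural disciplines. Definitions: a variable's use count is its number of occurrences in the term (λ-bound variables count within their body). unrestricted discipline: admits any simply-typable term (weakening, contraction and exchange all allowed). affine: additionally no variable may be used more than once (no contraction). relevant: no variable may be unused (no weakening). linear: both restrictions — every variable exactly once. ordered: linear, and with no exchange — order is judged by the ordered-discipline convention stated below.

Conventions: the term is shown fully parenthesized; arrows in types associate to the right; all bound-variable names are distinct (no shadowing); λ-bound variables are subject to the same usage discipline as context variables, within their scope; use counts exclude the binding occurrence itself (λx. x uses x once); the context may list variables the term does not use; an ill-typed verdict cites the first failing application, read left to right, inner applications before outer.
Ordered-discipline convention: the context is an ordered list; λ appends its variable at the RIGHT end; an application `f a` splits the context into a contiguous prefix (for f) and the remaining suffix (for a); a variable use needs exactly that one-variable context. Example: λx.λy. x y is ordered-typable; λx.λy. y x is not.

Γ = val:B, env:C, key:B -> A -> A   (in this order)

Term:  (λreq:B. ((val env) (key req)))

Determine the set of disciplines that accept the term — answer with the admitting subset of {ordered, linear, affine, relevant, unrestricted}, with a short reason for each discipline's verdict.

admitted in: none
counts: val: 1×, env: 1×, key: 1×, req (bound): 1×
use order (left to right): val, env, key, req
typing: ill-typed: non-function type B applied to an argument
ordered ✗ (not simply typable)
linear ✗ (fails simple typing)
affine ✗ (a type mismatch blocks all five)
relevant ✗ (the type mismatch rejects it)
unrestricted ✗ (not simply typable)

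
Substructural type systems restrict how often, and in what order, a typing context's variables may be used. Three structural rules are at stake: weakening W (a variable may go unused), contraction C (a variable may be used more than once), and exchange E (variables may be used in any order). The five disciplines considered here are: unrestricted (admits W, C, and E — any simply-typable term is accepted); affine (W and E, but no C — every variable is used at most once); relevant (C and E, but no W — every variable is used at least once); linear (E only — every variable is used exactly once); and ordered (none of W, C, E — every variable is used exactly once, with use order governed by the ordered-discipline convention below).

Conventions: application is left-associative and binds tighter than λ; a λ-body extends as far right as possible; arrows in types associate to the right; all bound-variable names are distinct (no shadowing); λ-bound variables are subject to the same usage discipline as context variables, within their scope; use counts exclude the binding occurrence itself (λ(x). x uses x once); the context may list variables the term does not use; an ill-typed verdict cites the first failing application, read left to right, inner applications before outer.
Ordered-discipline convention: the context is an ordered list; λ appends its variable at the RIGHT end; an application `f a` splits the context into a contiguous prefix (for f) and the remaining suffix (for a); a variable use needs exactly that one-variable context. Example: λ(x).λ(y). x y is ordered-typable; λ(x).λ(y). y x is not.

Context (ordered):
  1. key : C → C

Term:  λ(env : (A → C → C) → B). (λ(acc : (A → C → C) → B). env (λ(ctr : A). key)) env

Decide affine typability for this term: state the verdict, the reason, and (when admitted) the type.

no — uses contraction: env ×2
variable uses: key=1; env [bound]=2; acc [bound]=0; ctr [bound]=0
order of uses: env, key, env
typing: well-typed at ((A → C → C) → B) → B
across the five disciplines: ordered ✗; linear ✗; affine ✗; relevant ✗; unrestricted ✓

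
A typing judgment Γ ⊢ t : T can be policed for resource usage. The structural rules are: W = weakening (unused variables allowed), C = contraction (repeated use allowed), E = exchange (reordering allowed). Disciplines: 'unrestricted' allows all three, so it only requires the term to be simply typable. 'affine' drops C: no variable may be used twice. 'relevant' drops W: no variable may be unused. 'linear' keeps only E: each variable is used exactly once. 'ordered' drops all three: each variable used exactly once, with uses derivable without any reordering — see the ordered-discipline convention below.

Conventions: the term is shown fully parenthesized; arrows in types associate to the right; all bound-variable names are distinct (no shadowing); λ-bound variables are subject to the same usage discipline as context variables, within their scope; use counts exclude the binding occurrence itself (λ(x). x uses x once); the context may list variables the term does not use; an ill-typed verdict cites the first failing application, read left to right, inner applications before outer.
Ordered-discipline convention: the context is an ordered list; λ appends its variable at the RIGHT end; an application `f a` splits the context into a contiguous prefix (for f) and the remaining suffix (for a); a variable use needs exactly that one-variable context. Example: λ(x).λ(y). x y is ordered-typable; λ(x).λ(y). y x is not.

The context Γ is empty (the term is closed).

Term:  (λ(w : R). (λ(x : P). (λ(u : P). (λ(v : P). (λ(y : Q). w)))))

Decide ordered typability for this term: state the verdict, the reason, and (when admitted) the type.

no — unused: x, u, v, y — weakening required
use counts: w [bound] ×1, x [bound] ×0, u [bound] ×0, v [bound] ×0, y [bound] ×0
uses in reading order: w
typing: well-typed — term : R → P → P → P → Q → R
across the five disciplines: ordered ✗ · linear ✗ · affine ✓ · relevant ✗ · unrestricted ✓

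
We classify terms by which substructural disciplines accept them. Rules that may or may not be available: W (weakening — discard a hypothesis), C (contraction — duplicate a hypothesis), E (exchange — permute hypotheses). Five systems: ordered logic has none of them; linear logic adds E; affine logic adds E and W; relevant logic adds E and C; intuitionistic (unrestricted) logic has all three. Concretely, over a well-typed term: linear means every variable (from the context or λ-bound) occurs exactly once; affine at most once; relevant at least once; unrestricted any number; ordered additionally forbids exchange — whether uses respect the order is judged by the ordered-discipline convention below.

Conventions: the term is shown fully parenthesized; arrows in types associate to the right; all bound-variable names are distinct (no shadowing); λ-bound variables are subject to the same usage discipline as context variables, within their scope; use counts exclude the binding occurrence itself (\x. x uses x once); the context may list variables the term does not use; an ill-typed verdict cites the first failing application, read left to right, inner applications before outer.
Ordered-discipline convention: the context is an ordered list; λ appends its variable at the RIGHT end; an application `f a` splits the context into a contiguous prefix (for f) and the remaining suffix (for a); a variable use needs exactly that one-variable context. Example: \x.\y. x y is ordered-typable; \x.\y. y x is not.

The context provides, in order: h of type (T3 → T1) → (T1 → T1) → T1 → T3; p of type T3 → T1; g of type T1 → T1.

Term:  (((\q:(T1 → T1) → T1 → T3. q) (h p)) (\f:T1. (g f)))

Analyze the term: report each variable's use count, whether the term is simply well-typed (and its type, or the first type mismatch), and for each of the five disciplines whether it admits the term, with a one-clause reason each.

counts: h: 1, p: 1, g: 1, q (bound): 1, f (bound): 1
order of uses: q, h, p, g, f
typing: well-typed at T1 → T3
ordered ✓ (single-use (h, p, g, q, f), ordered derivation ok)
linear ✓ (h, p, g, q, f: one use apiece)
affine ✓ (none of h, p, g, q, f used more than once)
relevant ✓ (none of h, p, g, q, f goes unused)
unrestricted ✓ (simply typable at T1 → T3; W, C, E all held)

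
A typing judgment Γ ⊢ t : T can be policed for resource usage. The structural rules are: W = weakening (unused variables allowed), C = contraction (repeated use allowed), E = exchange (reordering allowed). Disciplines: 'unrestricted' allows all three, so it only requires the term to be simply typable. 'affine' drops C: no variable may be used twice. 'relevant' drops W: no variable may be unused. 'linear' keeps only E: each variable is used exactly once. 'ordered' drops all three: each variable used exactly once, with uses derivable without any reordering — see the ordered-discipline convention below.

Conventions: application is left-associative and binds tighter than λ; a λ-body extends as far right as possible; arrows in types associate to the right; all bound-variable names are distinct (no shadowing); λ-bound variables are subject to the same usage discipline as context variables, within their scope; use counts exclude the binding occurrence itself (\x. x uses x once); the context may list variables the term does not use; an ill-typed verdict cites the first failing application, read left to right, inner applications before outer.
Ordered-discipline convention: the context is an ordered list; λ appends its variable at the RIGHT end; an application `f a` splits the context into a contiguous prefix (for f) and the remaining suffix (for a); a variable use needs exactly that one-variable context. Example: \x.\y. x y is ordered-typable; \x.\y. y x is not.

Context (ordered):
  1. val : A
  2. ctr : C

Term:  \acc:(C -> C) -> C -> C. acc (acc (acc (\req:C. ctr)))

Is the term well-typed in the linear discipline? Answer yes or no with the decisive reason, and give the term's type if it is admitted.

no — repeated use of acc ×3; val, req never used (weakening)
counts: val: 0; ctr: 1; acc [bound]: 3; req [bound]: 0
use order (left to right): acc, acc, acc, ctr
typing: ✓ — ((C -> C) -> C -> C) -> C -> C
across the five disciplines: ordered ✗; linear ✗; affine ✗; relevant ✗; unrestricted ✓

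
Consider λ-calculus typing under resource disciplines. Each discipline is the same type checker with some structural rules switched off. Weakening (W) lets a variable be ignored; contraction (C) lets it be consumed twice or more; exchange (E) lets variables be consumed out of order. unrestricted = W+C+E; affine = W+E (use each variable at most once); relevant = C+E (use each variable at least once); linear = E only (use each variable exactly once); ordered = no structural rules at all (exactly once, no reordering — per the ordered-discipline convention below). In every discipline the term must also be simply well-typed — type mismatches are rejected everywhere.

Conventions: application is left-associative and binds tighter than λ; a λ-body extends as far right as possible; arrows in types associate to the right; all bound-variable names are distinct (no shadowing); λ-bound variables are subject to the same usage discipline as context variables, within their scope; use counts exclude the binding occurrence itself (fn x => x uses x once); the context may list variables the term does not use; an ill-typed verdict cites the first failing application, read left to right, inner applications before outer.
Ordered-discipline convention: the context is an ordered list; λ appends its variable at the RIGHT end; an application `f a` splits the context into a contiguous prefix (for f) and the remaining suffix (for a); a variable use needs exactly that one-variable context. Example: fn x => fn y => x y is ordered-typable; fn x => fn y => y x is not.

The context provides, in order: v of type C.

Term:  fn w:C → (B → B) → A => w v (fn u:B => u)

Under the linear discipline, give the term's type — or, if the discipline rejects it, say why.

term : (C → (B → B) → A) → A
use counts: v ×1, w [bound] ×1, u [bound] ×1
left-to-right use order: w, v, u
typing: the term checks, with type (C → (B → B) → A) → A
summary: ordered ✗, linear ✓, affine ✓, relevant ✓, unrestricted ✓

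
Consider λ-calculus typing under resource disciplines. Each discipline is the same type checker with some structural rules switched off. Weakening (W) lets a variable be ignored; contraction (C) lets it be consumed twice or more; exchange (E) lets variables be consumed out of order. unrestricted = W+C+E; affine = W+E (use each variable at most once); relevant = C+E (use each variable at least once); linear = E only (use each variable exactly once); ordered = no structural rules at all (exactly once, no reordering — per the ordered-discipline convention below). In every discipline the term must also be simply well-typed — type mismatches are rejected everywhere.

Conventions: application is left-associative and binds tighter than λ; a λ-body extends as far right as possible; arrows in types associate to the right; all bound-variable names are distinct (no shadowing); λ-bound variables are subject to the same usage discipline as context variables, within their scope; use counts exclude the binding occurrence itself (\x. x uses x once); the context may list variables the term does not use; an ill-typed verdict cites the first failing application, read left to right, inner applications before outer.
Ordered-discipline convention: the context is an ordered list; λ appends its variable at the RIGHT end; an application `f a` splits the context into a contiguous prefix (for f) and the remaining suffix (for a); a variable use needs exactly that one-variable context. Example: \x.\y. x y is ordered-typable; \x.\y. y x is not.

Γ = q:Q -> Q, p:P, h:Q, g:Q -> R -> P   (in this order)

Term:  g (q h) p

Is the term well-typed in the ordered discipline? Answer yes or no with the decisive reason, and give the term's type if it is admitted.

no — fails simple typing
use counts: q: 1, p: 1, h: 1, g: 1
left-to-right use order: g, q, h, p
typing: ill-typed: an argument P mismatches the expected R
all disciplines: ordered ✗ | linear ✗ | affine ✗ | relevant ✗ | unrestricted ✗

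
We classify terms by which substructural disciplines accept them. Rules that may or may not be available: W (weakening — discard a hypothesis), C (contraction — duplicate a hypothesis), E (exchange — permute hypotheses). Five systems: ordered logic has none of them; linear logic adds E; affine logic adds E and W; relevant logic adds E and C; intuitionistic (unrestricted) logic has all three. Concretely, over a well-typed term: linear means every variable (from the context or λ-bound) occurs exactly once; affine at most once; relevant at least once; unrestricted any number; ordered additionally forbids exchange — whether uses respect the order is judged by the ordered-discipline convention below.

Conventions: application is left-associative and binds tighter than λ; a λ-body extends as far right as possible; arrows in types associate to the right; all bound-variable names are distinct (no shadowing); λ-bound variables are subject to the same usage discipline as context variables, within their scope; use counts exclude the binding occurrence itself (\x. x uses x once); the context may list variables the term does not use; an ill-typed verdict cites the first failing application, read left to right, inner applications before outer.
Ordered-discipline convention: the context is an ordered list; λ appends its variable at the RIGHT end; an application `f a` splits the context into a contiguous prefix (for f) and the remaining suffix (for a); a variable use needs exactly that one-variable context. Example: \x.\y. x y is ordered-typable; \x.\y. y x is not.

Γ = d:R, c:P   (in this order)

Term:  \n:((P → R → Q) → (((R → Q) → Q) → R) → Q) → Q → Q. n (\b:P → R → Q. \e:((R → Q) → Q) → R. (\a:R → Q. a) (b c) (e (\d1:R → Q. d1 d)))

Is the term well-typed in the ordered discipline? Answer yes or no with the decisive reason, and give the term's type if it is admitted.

no — needs exchange: uses follow n, a, b, c, e, d1, d
variable uses: d: 1; c: 1; n (λ-bound): 1; b (λ-bound): 1; e (λ-bound): 1; a (λ-bound): 1; d1 (λ-bound): 1
use order (left to right): n, a, b, c, e, d1, d
typing: the term checks, with type (((P → R → Q) → (((R → Q) → Q) → R) → Q) → Q → Q) → Q → Q
across the five disciplines: ordered ✗ · linear ✓ · affine ✓ · relevant ✓ · unrestricted ✓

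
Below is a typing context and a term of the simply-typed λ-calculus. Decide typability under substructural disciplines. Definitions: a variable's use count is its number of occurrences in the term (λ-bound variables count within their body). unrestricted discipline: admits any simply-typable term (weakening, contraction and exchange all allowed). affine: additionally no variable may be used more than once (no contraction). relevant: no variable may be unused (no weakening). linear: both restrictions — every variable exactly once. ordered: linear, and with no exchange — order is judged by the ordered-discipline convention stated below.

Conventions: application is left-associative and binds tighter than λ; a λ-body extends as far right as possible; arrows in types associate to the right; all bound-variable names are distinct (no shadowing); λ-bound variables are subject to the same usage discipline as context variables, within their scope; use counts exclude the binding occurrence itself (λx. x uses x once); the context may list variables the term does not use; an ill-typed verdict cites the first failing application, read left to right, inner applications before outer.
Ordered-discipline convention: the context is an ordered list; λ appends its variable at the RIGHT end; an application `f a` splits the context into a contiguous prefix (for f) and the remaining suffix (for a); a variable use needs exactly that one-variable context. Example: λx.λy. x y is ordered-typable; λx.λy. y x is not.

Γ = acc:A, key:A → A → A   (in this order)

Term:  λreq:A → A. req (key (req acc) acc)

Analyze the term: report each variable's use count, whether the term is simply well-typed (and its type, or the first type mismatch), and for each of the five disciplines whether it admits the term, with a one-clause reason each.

use counts: acc: 2, key: 1, req (bound): 2
order of uses: req, key, req, acc, acc
typing: ✓ — (A → A) → A
ordered: ✗ — acc ×2, req ×2 used more than once (contraction)
linear: ✗ — acc ×2, req ×2 used more than once (contraction)
affine: ✗ — acc ×2, req ×2 used more than once (contraction)
relevant: ✓ — none of acc, key, req goes unused
unrestricted: ✓ — simply typable at (A → A) → A; W, C, E all held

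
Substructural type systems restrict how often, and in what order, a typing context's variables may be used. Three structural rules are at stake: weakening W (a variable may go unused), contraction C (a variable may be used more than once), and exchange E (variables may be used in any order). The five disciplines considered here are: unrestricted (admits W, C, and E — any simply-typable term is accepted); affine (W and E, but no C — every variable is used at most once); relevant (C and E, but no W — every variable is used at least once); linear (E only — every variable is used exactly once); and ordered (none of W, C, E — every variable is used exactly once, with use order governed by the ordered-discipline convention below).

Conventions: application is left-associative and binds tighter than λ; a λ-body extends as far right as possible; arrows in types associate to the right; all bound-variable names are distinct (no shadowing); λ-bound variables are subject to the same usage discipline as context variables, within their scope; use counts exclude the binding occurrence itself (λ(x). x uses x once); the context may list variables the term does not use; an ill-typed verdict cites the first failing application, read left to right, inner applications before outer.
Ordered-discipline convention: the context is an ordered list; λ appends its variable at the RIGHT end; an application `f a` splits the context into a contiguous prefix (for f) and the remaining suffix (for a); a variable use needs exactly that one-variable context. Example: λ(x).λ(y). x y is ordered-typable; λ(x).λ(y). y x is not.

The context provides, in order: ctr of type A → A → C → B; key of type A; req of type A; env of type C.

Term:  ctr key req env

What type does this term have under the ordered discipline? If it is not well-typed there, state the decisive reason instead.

term : B
counts: ctr: 1×, key: 1×, req: 1×, env: 1×
left-to-right use order: ctr, key, req, env
typing: ✓ — B
across the five disciplines: ordered ✓ · linear ✓ · affine ✓ · relevant ✓ · unrestricted ✓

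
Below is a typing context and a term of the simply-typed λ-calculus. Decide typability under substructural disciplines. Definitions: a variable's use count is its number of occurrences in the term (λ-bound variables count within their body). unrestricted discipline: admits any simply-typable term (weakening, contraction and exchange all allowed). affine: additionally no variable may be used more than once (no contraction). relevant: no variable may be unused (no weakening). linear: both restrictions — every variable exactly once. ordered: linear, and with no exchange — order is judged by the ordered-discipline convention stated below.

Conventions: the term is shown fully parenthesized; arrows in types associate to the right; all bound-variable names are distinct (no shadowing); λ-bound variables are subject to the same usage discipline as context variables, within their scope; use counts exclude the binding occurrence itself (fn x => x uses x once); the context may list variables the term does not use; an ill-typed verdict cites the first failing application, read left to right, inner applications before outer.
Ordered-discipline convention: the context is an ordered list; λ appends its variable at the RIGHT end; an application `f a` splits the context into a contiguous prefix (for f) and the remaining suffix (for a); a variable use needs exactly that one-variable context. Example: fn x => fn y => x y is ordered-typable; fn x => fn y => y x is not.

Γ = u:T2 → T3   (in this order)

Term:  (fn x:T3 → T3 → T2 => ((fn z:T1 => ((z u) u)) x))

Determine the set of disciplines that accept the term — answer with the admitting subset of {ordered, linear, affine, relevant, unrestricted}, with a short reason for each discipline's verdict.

admitting disciplines: none
use counts: u=2, x (bound)=1, z (bound)=1
uses in reading order: z, u, u, x
typing: ill-typed: applying a non-function (T1)
ordered: ✗, not simply typable
linear: ✗, fails simple typing
affine: ✗, a type mismatch blocks all five
relevant: ✗, the type mismatch rejects it
unrestricted: ✗, not simply typable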